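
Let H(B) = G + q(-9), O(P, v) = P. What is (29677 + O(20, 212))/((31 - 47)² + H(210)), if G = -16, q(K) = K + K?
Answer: 9899/74 ≈ 133.77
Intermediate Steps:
q(K) = 2*K
H(B) = -34 (H(B) = -16 + 2*(-9) = -16 - 18 = -34)
(29677 + O(20, 212))/((31 - 47)² + H(210)) = (29677 + 20)/((31 - 47)² - 34) = 29697/((-16)² - 34) = 29697/(256 - 34) = 29697/222 = 29697*(1/222) = 9899/74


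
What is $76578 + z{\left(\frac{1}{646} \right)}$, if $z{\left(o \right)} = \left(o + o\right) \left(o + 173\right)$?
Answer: $\frac{15978724083}{208658} \approx 76579.0$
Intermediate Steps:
$z{\left(o \right)} = 2 o \left(173 + o\right)$
$76578 + z{\left(\frac{1}{646} \right)} = 76578 + \frac{2 \left(173 + \frac{1}{646}\right)}{646} = 76578 + 2 \cdot \frac{1}{646} \left(173 + \frac{1}{646}\right) = 76578 + 2 \cdot \frac{1}{646} \cdot \frac{111759}{646} = 76578 + \frac{111759}{208658} = \frac{15978724083}{208658}$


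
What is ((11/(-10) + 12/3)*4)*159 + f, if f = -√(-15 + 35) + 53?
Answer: 9487/5 - 2*√5 ≈ 1892.9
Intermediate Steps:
f = 53 - 2*√5 (f = -√20 + 53 = -2*√5 + 53 = 53 - 2*√5 ≈ 48.528)
((11/(-10) + 12/3)*4)*159 + f = ((11/(-10) + 12/3)*4)*159 + (53 - 2*√5) = ((11*(-⅒) + 12*(⅓))*4)*159 + (53 - 2*√5) = ((-11/10 + 4)*4)*159 + (53 - 2*√5) = ((29/10)*4)*159 + (53 - 2*√5) = (58/5)*159 + (53 - 2*√5) = 9222/5 + (53 - 2*√5) = 9487/5 - 2*√5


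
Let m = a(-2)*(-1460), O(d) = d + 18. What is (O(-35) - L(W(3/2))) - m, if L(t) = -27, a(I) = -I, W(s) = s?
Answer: 2930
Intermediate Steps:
O(d) = 18 + d
m = -2920 (m = -1*(-2)*(-1460) = 2*(-1460) = -2920)
(O(-35) - L(W(3/2))) - m = ((18 - 35) - 1*(-27)) - 1*(-2920) = (-17 + 27) + 2920 = 10 + 2920 = 2930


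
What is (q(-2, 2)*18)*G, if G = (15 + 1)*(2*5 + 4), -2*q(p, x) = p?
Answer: 4032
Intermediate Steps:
q(p, x) = -p/2
G = 224 (G = 16*(10 + 4) = 16*14 = 224)
(q(-2, 2)*18)*G = (-½*(-2)*18)*224 = (1*18)*224 = 18*224 = 4032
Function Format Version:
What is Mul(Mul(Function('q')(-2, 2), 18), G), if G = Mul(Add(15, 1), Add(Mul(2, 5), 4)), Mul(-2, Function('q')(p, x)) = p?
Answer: 4032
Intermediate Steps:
Function('q')(p, x) = Mul(Rational(-1, 2), p)
G = 224 (G = Mul(16, Add(10, 4)) = Mul(16, 14) = 224)
Mul(Mul(Function('q')(-2, 2), 18), G) = Mul(Mul(Mul(Rational(-1, 2), -2), 18), 224) = Mul(Mul(1, 18), 224) = Mul(18, 224) = 4032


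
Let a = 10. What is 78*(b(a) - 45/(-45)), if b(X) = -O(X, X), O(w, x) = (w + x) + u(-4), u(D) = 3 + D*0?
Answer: -1716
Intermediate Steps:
u(D) = 3 (u(D) = 3 + 0 = 3)
O(w, x) = 3 + w + x (O(w, x) = (w + x) + 3 = 3 + w + x)
b(X) = -3 - 2*X (b(X) = -(3 + X + X) = -(3 + 2*X) = -3 - 2*X)
78*(b(a) - 45/(-45)) = 78*((-3 - 2*10) - 45/(-45)) = 78*((-3 - 20) - 45*(-1/45)) = 78*(-23 + 1) = 78*(-22) = -1716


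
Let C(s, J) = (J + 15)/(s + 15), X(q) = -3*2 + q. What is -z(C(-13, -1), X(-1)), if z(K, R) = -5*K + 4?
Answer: 31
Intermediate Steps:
X(q) = -6 + q
C(s, J) = (15 + J)/(15 + s)
z(K, R) = 4 - 5*K
-z(C(-13, -1), X(-1)) = -(4 - 5*(15 - 1)/(15 - 13)) = -(4 - 5*14/2) = -(4 - 5*7) = -(4 - 35) = -1*(-31) = 31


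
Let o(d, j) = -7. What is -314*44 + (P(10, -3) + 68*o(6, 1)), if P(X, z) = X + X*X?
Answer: -14182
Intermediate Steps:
P(X, z) = X + X**2
-314*44 + (P(10, -3) + 68*o(6, 1)) = -314*44 + (10*(1 + 10) + 68*(-7)) = -13816 + (10*11 - 476) = -13816 + (110 - 476) = -13816 - 366 = -14182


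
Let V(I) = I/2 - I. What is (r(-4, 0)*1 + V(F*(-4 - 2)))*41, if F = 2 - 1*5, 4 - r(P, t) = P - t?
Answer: -41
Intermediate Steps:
r(P, t) = 4 + t - P (r(P, t) = 4 - (P - t) = 4 + (t - P) = 4 + t - P)
F = -3 (F = 2 - 5 = -3)
V(I) = -I/2 (V(I) = I*(1/2) - I = I/2 - I = -I/2)
(r(-4, 0)*1 + V(F*(-4 - 2)))*41 = ((4 + 0 - 1*(-4))*1 - (-3)*(-4 - 2)/2)*41 = ((4 + 0 + 4)*1 - (-3)*(-6)/2)*41 = (8*1 - 1/2*18)*41 = (8 - 9)*41 = -1*41 = -41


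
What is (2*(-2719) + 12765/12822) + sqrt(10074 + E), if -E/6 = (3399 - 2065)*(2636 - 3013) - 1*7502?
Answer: -23237757/4274 + 7*sqrt(62706) ≈ -3684.1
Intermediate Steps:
E = 3062520 (E = -6*((3399 - 2065)*(2636 - 3013) - 1*7502) = -6*(1334*(-377) - 7502) = -6*(-502918 - 7502) = -6*(-510420) = 3062520)
(2*(-2719) + 12765/12822) + sqrt(10074 + E) = (2*(-2719) + 12765/12822) + sqrt(10074 + 3062520) = (-5438 + 12765*(1/12822)) + sqrt(3072594) = (-5438 + 4255/4274) + 7*sqrt(62706) = -23237757/4274 + 7*sqrt(62706)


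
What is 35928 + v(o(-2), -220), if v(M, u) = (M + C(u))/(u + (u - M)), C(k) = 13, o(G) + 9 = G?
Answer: 15413110/429 ≈ 35928.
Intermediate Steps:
o(G) = -9 + G
v(M, u) = (13 + M)/(-M + 2*u) (v(M, u) = (M + 13)/(u + (u - M)) = (13 + M)/(-M + 2*u))
35928 + v(o(-2), -220) = 35928 + (13 + (-9 - 2))/(-(-9 - 2) + 2*(-220)) = 35928 + (13 - 11)/(-1*(-11) - 440) = 35928 + 2/(11 - 440) = 35928 + 2/(-429) = 35928 - 1/429*2 = 35928 - 2/429 = 15413110/429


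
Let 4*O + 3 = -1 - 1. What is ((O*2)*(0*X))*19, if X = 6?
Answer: 0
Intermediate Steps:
O = -5/4 (O = -¾ + (-1 - 1)/4 = -¾ + (¼)*(-2) = -¾ - ½ = -5/4 ≈ -1.2500)
((O*2)*(0*X))*19 = ((-5/4*2)*(0*6))*19 = -5/2*0*19 = 0*19 = 0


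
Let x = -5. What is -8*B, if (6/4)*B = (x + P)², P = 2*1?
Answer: -48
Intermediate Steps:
P = 2
B = 6 (B = 2*(-5 + 2)²/3 = (⅔)*(-3)² = (⅔)*9 = 6)
-8*B = -8*6 = -48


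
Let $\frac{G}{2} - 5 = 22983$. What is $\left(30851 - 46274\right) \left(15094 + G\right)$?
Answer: $-941882610$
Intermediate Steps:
$G = 45976$ ($G = 10 + 2 \cdot 22983 = 10 + 45966 = 45976$)
$\left(30851 - 46274\right) \left(15094 + G\right) = \left(30851 - 46274\right) \left(15094 + 45976\right) = \left(-15423\right) 61070 = -941882610$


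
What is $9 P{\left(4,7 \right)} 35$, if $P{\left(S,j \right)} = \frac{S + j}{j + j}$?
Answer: $\frac{495}{2} \approx 247.5$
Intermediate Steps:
$P{\left(S,j \right)} = \frac{S + j}{2 j}$
$9 P{\left(4,7 \right)} 35 = 9 \frac{4 + 7}{2 \cdot 7} \cdot 35 = 9 \cdot \frac{1}{2} \cdot \frac{1}{7} \cdot 11 \cdot 35 = 9 \cdot \frac{11}{14} \cdot 35 = \frac{99}{14} \cdot 35 = \frac{495}{2}$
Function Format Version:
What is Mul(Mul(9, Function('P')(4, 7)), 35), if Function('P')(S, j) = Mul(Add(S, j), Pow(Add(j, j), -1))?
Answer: Rational(495, 2) ≈ 247.50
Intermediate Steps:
Function('P')(S, j) = Mul(Rational(1, 2), Pow(j, -1), Add(S, j)) (Function('P')(S, j) = Mul(Add(S, j), Pow(Mul(2, j), -1)) = Mul(Add(S, j), Mul(Rational(1, 2), Pow(j, -1))) = Mul(Rational(1, 2), Pow(j, -1), Add(S, j)))
Mul(Mul(9, Function('P')(4, 7)), 35) = Mul(Mul(9, Mul(Rational(1, 2), Pow(7, -1), Add(4, 7))), 35) = Mul(Mul(9, Mul(Rational(1, 2), Rational(1, 7), 11)), 35) = Mul(Mul(9, Rational(11, 14)), 35) = Mul(Rational(99, 14), 35) = Rational(495, 2)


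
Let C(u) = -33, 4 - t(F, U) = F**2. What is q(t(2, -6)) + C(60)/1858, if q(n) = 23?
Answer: 42701/1858 ≈ 22.982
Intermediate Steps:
t(F, U) = 4 - F**2
q(t(2, -6)) + C(60)/1858 = 23 - 33/1858 = 42701/1858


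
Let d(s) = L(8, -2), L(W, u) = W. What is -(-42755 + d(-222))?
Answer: 42747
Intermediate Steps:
d(s) = 8
-(-42755 + d(-222)) = -(-42755 + 8) = -1*(-42747) = 42747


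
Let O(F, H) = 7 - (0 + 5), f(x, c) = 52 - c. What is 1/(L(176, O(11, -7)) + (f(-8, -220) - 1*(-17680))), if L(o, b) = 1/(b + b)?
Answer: 4/71809 ≈ 5.5703e-5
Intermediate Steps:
O(F, H) = 2 (O(F, H) = 7 - 1*5 = 7 - 5 = 2)
L(o, b) = 1/(2*b)
1/(L(176, O(11, -7)) + (f(-8, -220) - 1*(-17680))) = 1/((½)/2 + ((52 - 1*(-220)) - 1*(-17680))) = 1/((½)*(½) + ((52 + 220) + 17680)) = 1/(¼ + (272 + 17680)) = 1/(¼ + 17952) = 1/(71809/4) = 4/71809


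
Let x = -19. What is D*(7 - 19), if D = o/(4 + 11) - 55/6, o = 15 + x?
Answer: 566/5 ≈ 113.20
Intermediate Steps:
o = -4 (o = 15 - 19 = -4)
D = -283/30 (D = -4/(4 + 11) - 55/6 = -4/15 - 55*⅙ = -4*1/15 - 55/6 = -4/15 - 55/6 = -283/30 ≈ -9.4333)
D*(7 - 19) = -283*(7 - 19)/30 = -283/30*(-12) = 566/5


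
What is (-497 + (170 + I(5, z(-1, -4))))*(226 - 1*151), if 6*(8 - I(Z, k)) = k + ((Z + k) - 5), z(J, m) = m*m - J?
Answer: -24350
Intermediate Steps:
z(J, m) = m**2 - J
I(Z, k) = 53/6 - k/3 - Z/6 (I(Z, k) = 8 - (k + ((Z + k) - 5))/6 = 8 - (k + (-5 + Z + k))/6 = 8 - (-5 + Z + 2*k)/6 = 8 + (5/6 - k/3 - Z/6) = 53/6 - k/3 - Z/6)
(-497 + (170 + I(5, z(-1, -4))))*(226 - 1*151) = (-497 + (170 + (53/6 - ((-4)**2 - 1*(-1))/3 - 1/6*5)))*(226 - 1*151) = (-497 + (170 + (53/6 - (16 + 1)/3 - 5/6)))*(226 - 151) = (-497 + (170 + (53/6 - 1/3*17 - 5/6)))*75 = (-497 + (170 + (53/6 - 17/3 - 5/6)))*75 = (-497 + (170 + 7/3))*75 = (-497 + 517/3)*75 = -974/3*75 = -24350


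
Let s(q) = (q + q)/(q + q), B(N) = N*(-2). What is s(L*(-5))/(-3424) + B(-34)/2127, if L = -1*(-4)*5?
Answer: 230705/7282848 ≈ 0.031678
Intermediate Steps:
L = 20 (L = 4*5 = 20)
B(N) = -2*N
s(q) = 1 (s(q) = (2*q)/((2*q)) = (2*q)*(1/(2*q)) = 1)
s(L*(-5))/(-3424) + B(-34)/2127 = 1/(-3424) - 2*(-34)/2127 = 1*(-1/3424) + 68*(1/2127) = -1/3424 + 68/2127 = 230705/7282848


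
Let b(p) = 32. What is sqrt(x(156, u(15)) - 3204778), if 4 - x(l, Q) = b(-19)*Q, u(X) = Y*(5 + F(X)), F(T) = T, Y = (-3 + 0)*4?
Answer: I*sqrt(3197094) ≈ 1788.0*I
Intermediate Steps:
Y = -12 (Y = -3*4 = -12)
u(X) = -60 - 12*X (u(X) = -12*(5 + X) = -60 - 12*X)
x(l, Q) = 4 - 32*Q
sqrt(x(156, u(15)) - 3204778) = sqrt((4 - 32*(-60 - 12*15)) - 3204778) = sqrt((4 - 32*(-60 - 180)) - 3204778) = sqrt((4 - 32*(-240)) - 3204778) = sqrt((4 + 7680) - 3204778) = sqrt(7684 - 3204778) = sqrt(-3197094) = I*sqrt(3197094)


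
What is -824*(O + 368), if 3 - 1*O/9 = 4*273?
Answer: 7772792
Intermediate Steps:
O = -9801 (O = 27 - 36*273 = 27 - 9*1092 = 27 - 9828 = -9801)
-824*(O + 368) = -824*(-9801 + 368) = -824*(-9433) = 7772792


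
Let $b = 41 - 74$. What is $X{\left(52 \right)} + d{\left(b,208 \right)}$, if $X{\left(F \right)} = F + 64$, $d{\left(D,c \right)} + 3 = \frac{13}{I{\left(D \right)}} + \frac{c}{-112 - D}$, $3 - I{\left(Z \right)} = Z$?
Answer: $\frac{314911}{2844} \approx 110.73$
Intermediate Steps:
$I{\left(Z \right)} = 3 - Z$
$b = -33$ ($b = 41 - 74 = -33$)
$d{\left(D,c \right)} = -3 + \frac{13}{3 - D} + \frac{c}{-112 - D}$ ($d{\left(D,c \right)} = -3 + \left(\frac{13}{3 - D} + \frac{c}{-112 - D}\right) = -3 + \frac{13}{3 - D} + \frac{c}{-112 - D}$)
$X{\left(F \right)} = 64 + F$
$X{\left(52 \right)} + d{\left(b,208 \right)} = \left(64 + 52\right) + \frac{-448 - -11517 - 208 \left(-3 - 33\right) - - 99 \left(-3 - 33\right)}{\left(-3 - 33\right) \left(112 - 33\right)} = 116 + \frac{-448 + 11517 - 208 \left(-36\right) - \left(-99\right) \left(-36\right)}{\left(-36\right) 79} = 116 - \frac{-448 + 11517 + 7488 - 3564}{2844} = 116 - \frac{1}{2844} \cdot 14993 = 116 - \frac{14993}{2844} = \frac{314911}{2844}$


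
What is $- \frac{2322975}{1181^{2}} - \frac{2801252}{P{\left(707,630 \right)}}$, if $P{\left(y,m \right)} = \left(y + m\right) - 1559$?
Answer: $\frac{1953280670161}{154818471} \approx 12617.0$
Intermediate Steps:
$P{\left(y,m \right)} = -1559 + m + y$ ($P{\left(y,m \right)} = \left(m + y\right) - 1559 = -1559 + m + y$)
$- \frac{2322975}{1181^{2}} - \frac{2801252}{P{\left(707,630 \right)}} = - \frac{2322975}{1181^{2}} - \frac{2801252}{-1559 + 630 + 707} = - \frac{2322975}{1394761} - \frac{2801252}{-222} = \left(-2322975\right) \frac{1}{1394761} - - \frac{1400626}{111} = - \frac{2322975}{1394761} + \frac{1400626}{111} = \frac{1953280670161}{154818471}$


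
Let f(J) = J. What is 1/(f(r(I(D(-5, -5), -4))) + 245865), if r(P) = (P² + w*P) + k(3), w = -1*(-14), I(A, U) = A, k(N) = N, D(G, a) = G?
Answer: 1/245823 ≈ 4.0680e-6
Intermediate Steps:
w = 14
r(P) = 3 + P² + 14*P (r(P) = (P² + 14*P) + 3 = 3 + P² + 14*P)
1/(f(r(I(D(-5, -5), -4))) + 245865) = 1/((3 + (-5)² + 14*(-5)) + 245865) = 1/((3 + 25 - 70) + 245865) = 1/(-42 + 245865) = 1/245823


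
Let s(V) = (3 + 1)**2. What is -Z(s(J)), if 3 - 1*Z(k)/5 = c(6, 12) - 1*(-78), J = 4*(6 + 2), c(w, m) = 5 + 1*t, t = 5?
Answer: 425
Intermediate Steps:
c(w, m) = 10 (c(w, m) = 5 + 1*5 = 5 + 5 = 10)
J = 32 (J = 4*8 = 32)
s(V) = 16 (s(V) = 4**2 = 16)
Z(k) = -425 (Z(k) = 15 - 5*(10 - 1*(-78)) = 15 - 5*(10 + 78) = 15 - 5*88 = 15 - 440 = -425)
-Z(s(J)) = -1*(-425) = 425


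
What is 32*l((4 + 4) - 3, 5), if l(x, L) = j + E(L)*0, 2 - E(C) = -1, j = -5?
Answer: -160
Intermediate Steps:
E(C) = 3 (E(C) = 2 - 1*(-1) = 2 + 1 = 3)
l(x, L) = -5 (l(x, L) = -5 + 3*0 = -5 + 0 = -5)
32*l((4 + 4) - 3, 5) = 32*(-5) = -160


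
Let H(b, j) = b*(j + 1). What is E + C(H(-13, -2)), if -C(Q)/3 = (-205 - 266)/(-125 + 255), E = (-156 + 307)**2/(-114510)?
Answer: 1588385/148863 ≈ 10.670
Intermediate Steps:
H(b, j) = b*(1 + j)
E = -22801/114510 (E = 151**2*(-1/114510) = 22801*(-1/114510) = -22801/114510 ≈ -0.19912)
C(Q) = 1413/130 (C(Q) = -3*(-205 - 266)/(-125 + 255) = -(-1413)/130 = -3*(-471/130) = 1413/130)
E + C(H(-13, -2)) = -22801/114510 + 1413/130 = 1588385/148863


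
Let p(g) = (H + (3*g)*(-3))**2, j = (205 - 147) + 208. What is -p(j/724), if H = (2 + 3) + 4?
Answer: -4247721/131044 ≈ -32.414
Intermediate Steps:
j = 266 (j = 58 + 208 = 266)
H = 9 (H = 5 + 4 = 9)
p(g) = (9 - 9*g)**2 (p(g) = (9 + (3*g)*(-3))**2 = (9 - 9*g)**2)
-p(j/724) = -81*(-1 + 266/724)**2 = -81*(-1 + 266*(1/724))**2 = -81*(-1 + 133/362)**2 = -81*(-229/362)**2 = -81*52441/131044 = -1*4247721/131044 = -4247721/131044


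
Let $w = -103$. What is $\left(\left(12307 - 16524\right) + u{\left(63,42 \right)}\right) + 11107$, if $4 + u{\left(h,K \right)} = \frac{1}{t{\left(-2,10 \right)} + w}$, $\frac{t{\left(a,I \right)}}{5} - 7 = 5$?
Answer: $\frac{296097}{43} \approx 6886.0$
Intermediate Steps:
$t{\left(a,I \right)} = 60$ ($t{\left(a,I \right)} = 35 + 5 \cdot 5 = 35 + 25 = 60$)
$u{\left(h,K \right)} = - \frac{173}{43}$ ($u{\left(h,K \right)} = -4 + \frac{1}{60 - 103} = -4 + \frac{1}{-43} = -4 - \frac{1}{43} = - \frac{173}{43}$)
$\left(\left(12307 - 16524\right) + u{\left(63,42 \right)}\right) + 11107 = \left(\left(12307 - 16524\right) - \frac{173}{43}\right) + 11107 = \left(-4217 - \frac{173}{43}\right) + 11107 = - \frac{181504}{43} + 11107 = \frac{296097}{43}$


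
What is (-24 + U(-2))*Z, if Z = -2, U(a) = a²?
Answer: 40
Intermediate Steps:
(-24 + U(-2))*Z = (-24 + (-2)²)*(-2) = (-24 + 4)*(-2) = -20*(-2) = 40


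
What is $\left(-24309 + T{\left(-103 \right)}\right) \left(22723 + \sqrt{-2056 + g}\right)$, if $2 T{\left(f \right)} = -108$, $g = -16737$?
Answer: $-553600449 - 24363 i \sqrt{18793} \approx -5.536 \cdot 10^{8} - 3.3399 \cdot 10^{6} i$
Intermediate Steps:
$T{\left(f \right)} = -54$ ($T{\left(f \right)} = \frac{1}{2} \left(-108\right) = -54$)
$\left(-24309 + T{\left(-103 \right)}\right) \left(22723 + \sqrt{-2056 + g}\right) = \left(-24309 - 54\right) \left(22723 + \sqrt{-2056 - 16737}\right) = - 24363 \left(22723 + \sqrt{-18793}\right) = - 24363 \left(22723 + i \sqrt{18793}\right) = -553600449 - 24363 i \sqrt{18793}$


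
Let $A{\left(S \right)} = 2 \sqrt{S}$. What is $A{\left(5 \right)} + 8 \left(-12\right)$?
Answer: $-96 + 2 \sqrt{5} \approx -91.528$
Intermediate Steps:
$A{\left(5 \right)} + 8 \left(-12\right) = 2 \sqrt{5} + 8 \left(-12\right) = 2 \sqrt{5} - 96 = -96 + 2 \sqrt{5}$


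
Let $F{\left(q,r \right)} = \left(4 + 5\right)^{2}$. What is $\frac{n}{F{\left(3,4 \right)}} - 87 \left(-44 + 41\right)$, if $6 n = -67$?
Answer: $\frac{126779}{486} \approx 260.86$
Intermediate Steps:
$n = - \frac{67}{6}$ ($n = \frac{1}{6} \left(-67\right) = - \frac{67}{6} \approx -11.167$)
$F{\left(q,r \right)} = 81$ ($F{\left(q,r \right)} = 9^{2} = 81$)
$\frac{n}{F{\left(3,4 \right)}} - 87 \left(-44 + 41\right) = - \frac{67}{6 \cdot 81} - 87 \left(-44 + 41\right) = \left(- \frac{67}{6}\right) \frac{1}{81} - -261 = - \frac{67}{486} + 261 = \frac{126779}{486}$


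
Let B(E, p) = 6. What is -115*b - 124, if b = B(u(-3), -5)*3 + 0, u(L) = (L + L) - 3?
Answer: -2194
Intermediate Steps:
u(L) = -3 + 2*L (u(L) = 2*L - 3 = -3 + 2*L)
b = 18 (b = 6*3 + 0 = 18 + 0 = 18)
-115*b - 124 = -115*18 - 124 = -2070 - 124 = -2194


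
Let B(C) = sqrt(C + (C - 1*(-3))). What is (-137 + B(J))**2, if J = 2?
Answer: (137 - sqrt(7))**2 ≈ 18051.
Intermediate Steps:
B(C) = sqrt(3 + 2*C) (B(C) = sqrt(C + (C + 3)) = sqrt(C + (3 + C)) = sqrt(3 + 2*C))
(-137 + B(J))**2 = (-137 + sqrt(3 + 2*2))**2 = (-137 + sqrt(3 + 4))**2 = (-137 + sqrt(7))**2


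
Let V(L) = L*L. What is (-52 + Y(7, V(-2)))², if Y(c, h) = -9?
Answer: 3721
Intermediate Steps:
V(L) = L²
(-52 + Y(7, V(-2)))² = (-52 - 9)² = (-61)² = 3721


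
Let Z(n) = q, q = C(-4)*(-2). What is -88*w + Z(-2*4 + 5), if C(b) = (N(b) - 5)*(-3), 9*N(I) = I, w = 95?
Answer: -25178/3 ≈ -8392.7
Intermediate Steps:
N(I) = I/9
C(b) = 15 - b/3 (C(b) = (b/9 - 5)*(-3) = (-5 + b/9)*(-3) = 15 - b/3)
q = -98/3 (q = (15 - ⅓*(-4))*(-2) = (15 + 4/3)*(-2) = (49/3)*(-2) = -98/3 ≈ -32.667)
Z(n) = -98/3
-88*w + Z(-2*4 + 5) = -88*95 - 98/3 = -8360 - 98/3 = -25178/3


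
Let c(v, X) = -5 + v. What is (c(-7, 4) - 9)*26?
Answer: -546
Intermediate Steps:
(c(-7, 4) - 9)*26 = ((-5 - 7) - 9)*26 = (-12 - 9)*26 = -21*26 = -546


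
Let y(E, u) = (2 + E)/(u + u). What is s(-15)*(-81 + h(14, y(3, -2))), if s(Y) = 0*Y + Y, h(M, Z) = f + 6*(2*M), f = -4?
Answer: -1245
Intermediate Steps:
y(E, u) = (2 + E)/(2*u) (y(E, u) = (2 + E)/((2*u)) = (2 + E)*(1/(2*u)) = (2 + E)/(2*u))
h(M, Z) = -4 + 12*M (h(M, Z) = -4 + 6*(2*M) = -4 + 12*M)
s(Y) = Y (s(Y) = 0 + Y = Y)
s(-15)*(-81 + h(14, y(3, -2))) = -15*(-81 + (-4 + 12*14)) = -15*(-81 + (-4 + 168)) = -15*(-81 + 164) = -15*83 = -1245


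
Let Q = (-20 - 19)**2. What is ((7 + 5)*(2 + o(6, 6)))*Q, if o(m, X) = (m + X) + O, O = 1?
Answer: 273780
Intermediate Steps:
o(m, X) = 1 + X + m (o(m, X) = (m + X) + 1 = (X + m) + 1 = 1 + X + m)
Q = 1521 (Q = (-39)**2 = 1521)
((7 + 5)*(2 + o(6, 6)))*Q = ((7 + 5)*(2 + (1 + 6 + 6)))*1521 = (12*(2 + 13))*1521 = (12*15)*1521 = 180*1521 = 273780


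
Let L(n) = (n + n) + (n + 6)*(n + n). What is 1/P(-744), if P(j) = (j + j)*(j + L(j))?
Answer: -1/1630717056 ≈ -6.1323e-10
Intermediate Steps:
L(n) = 2*n + 2*n*(6 + n) (L(n) = 2*n + (6 + n)*(2*n) = 2*n + 2*n*(6 + n))
P(j) = 2*j*(j + 2*j*(7 + j)) (P(j) = (j + j)*(j + 2*j*(7 + j)) = (2*j)*(j + 2*j*(7 + j)) = 2*j*(j + 2*j*(7 + j)))
1/P(-744) = 1/((-744)**2*(30 + 4*(-744))) = 1/(553536*(30 - 2976)) = 1/(553536*(-2946)) = 1/(-1630717056) = -1/1630717056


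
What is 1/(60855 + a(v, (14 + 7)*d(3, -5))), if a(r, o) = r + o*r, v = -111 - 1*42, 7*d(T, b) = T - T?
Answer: 1/60702 ≈ 1.6474e-5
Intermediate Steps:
d(T, b) = 0 (d(T, b) = (T - T)/7 = (⅐)*0 = 0)
v = -153 (v = -111 - 42 = -153)
1/(60855 + a(v, (14 + 7)*d(3, -5))) = 1/(60855 - 153*(1 + (14 + 7)*0)) = 1/(60855 - 153*(1 + 21*0)) = 1/(60855 - 153*(1 + 0)) = 1/(60855 - 153*1) = 1/(60855 - 153) = 1/60702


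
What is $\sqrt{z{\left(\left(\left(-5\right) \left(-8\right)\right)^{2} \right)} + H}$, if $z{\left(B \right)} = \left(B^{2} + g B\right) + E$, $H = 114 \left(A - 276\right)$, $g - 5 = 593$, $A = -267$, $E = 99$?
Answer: $\sqrt{3454997} \approx 1858.8$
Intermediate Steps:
$g = 598$ ($g = 5 + 593 = 598$)
$H = -61902$ ($H = 114 \left(-267 - 276\right) = 114 \left(-543\right) = -61902$)
$z{\left(B \right)} = 99 + B^{2} + 598 B$ ($z{\left(B \right)} = \left(B^{2} + 598 B\right) + 99 = 99 + B^{2} + 598 B$)
$\sqrt{z{\left(\left(\left(-5\right) \left(-8\right)\right)^{2} \right)} + H} = \sqrt{\left(99 + \left(\left(\left(-5\right) \left(-8\right)\right)^{2}\right)^{2} + 598 \left(\left(-5\right) \left(-8\right)\right)^{2}\right) - 61902} = \sqrt{\left(99 + \left(40^{2}\right)^{2} + 598 \cdot 40^{2}\right) - 61902} = \sqrt{\left(99 + 1600^{2} + 598 \cdot 1600\right) - 61902} = \sqrt{\left(99 + 2560000 + 956800\right) - 61902} = \sqrt{3516899 - 61902} = \sqrt{3454997}$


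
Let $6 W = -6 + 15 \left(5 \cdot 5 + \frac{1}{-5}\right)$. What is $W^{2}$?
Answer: $3721$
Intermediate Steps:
$W = 61$ ($W = \frac{-6 + 15 \left(5 \cdot 5 + \frac{1}{-5}\right)}{6} = \frac{-6 + 15 \left(25 - \frac{1}{5}\right)}{6} = \frac{-6 + 15 \cdot \frac{124}{5}}{6} = \frac{-6 + 372}{6} = \frac{1}{6} \cdot 366 = 61$)
$W^{2} = 61^{2} = 3721$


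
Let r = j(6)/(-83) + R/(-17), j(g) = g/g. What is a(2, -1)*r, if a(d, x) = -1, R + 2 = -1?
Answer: -232/1411 ≈ -0.16442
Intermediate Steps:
R = -3 (R = -2 - 1 = -3)
j(g) = 1
r = 232/1411 (r = 1/(-83) - 3/(-17) = 1*(-1/83) - 3*(-1/17) = -1/83 + 3/17 = 232/1411 ≈ 0.16442)
a(2, -1)*r = -1*232/1411 = -232/1411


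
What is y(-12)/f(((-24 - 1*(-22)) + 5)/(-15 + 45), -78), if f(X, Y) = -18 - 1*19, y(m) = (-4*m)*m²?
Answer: -6912/37 ≈ -186.81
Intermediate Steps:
y(m) = -4*m³
f(X, Y) = -37 (f(X, Y) = -18 - 19 = -37)
y(-12)/f(((-24 - 1*(-22)) + 5)/(-15 + 45), -78) = -4*(-12)³/(-37) = -4*(-1728)*(-1/37) = 6912*(-1/37) = -6912/37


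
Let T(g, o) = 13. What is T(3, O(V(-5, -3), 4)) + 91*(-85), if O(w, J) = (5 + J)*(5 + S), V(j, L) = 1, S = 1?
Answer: -7722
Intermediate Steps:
O(w, J) = 30 + 6*J (O(w, J) = (5 + J)*(5 + 1) = (5 + J)*6 = 30 + 6*J)
T(3, O(V(-5, -3), 4)) + 91*(-85) = 13 + 91*(-85) = 13 - 7735 = -7722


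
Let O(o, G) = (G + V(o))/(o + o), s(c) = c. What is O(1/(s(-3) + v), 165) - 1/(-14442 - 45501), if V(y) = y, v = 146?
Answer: 707207515/59943 ≈ 11798.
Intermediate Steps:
O(o, G) = (G + o)/(2*o) (O(o, G) = (G + o)/(o + o) = (G + o)/((2*o)) = (G + o)*(1/(2*o)) = (G + o)/(2*o))
O(1/(s(-3) + v), 165) - 1/(-14442 - 45501) = (165 + 1/(-3 + 146))/(2*(1/(-3 + 146))) - 1/(-14442 - 45501) = (165 + 1/143)/(2*(1/143)) - 1/(-59943) = (165 + 1/143)/(2*(1/143)) - 1*(-1/59943) = (1/2)*143*(23596/143) + 1/59943 = 11798 + 1/59943 = 707207515/59943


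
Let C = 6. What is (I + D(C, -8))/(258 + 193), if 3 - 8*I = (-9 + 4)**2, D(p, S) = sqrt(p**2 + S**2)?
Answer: 29/1804 ≈ 0.016075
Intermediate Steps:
D(p, S) = sqrt(S**2 + p**2)
I = -11/4 (I = 3/8 - (-9 + 4)**2/8 = 3/8 - 1/8*(-5)**2 = 3/8 - 1/8*25 = 3/8 - 25/8 = -11/4 ≈ -2.7500)
(I + D(C, -8))/(258 + 193) = (-11/4 + sqrt((-8)**2 + 6**2))/(258 + 193) = (-11/4 + sqrt(64 + 36))/451 = (-11/4 + sqrt(100))*(1/451) = (-11/4 + 10)*(1/451) = (29/4)*(1/451) = 29/1804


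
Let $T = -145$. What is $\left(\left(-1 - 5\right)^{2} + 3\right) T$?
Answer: $-5655$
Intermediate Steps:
$\left(\left(-1 - 5\right)^{2} + 3\right) T = \left(\left(-1 - 5\right)^{2} + 3\right) \left(-145\right) = \left(\left(-6\right)^{2} + 3\right) \left(-145\right) = \left(36 + 3\right) \left(-145\right) = 39 \left(-145\right) = -5655$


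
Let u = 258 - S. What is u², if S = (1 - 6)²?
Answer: 54289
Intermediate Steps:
S = 25 (S = (-5)² = 25)
u = 233 (u = 258 - 1*25 = 258 - 25 = 233)
u² = 233² = 54289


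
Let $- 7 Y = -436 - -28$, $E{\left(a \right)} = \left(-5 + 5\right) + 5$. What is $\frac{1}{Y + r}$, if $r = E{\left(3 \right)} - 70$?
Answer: $- \frac{7}{47} \approx -0.14894$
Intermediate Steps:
$E{\left(a \right)} = 5$ ($E{\left(a \right)} = 0 + 5 = 5$)
$r = -65$ ($r = 5 - 70 = -65$)
$Y = \frac{408}{7}$ ($Y = - \frac{-436 - -28}{7} = - \frac{-436 + 28}{7} = \left(- \frac{1}{7}\right) \left(-408\right) = \frac{408}{7} \approx 58.286$)
$\frac{1}{Y + r} = \frac{1}{\frac{408}{7} - 65} = \frac{1}{- \frac{47}{7}} = - \frac{7}{47}$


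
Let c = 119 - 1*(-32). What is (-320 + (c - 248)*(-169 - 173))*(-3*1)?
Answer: -98562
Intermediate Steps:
c = 151 (c = 119 + 32 = 151)
(-320 + (c - 248)*(-169 - 173))*(-3*1) = (-320 + (151 - 248)*(-169 - 173))*(-3*1) = (-320 - 97*(-342))*(-3) = (-320 + 33174)*(-3) = 32854*(-3) = -98562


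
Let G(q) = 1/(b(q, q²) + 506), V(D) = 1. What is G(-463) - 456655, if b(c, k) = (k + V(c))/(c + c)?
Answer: -58037653452/127093 ≈ -4.5666e+5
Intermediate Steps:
b(c, k) = (1 + k)/(2*c) (b(c, k) = (k + 1)/(c + c) = (1 + k)/((2*c)) = (1 + k)*(1/(2*c)) = (1 + k)/(2*c))
G(q) = 1/(506 + (1 + q²)/(2*q)) (G(q) = 1/((1 + q²)/(2*q) + 506) = 1/(506 + (1 + q²)/(2*q)))
G(-463) - 456655 = 2*(-463)/(1 + (-463)² + 1012*(-463)) - 456655 = 2*(-463)/(1 + 214369 - 468556) - 456655 = 2*(-463)/(-254186) - 456655 = 2*(-463)*(-1/254186) - 456655 = 463/127093 - 456655 = -58037653452/127093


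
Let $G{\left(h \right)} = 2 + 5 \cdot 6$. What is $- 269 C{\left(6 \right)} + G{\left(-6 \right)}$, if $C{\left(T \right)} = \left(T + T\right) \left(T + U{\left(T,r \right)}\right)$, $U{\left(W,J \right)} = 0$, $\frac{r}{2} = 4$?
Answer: $-19336$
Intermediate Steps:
$r = 8$ ($r = 2 \cdot 4 = 8$)
$G{\left(h \right)} = 32$ ($G{\left(h \right)} = 2 + 30 = 32$)
$C{\left(T \right)} = 2 T^{2}$ ($C{\left(T \right)} = \left(T + T\right) \left(T + 0\right) = 2 T T = 2 T^{2}$)
$- 269 C{\left(6 \right)} + G{\left(-6 \right)} = - 269 \cdot 2 \cdot 6^{2} + 32 = - 269 \cdot 2 \cdot 36 + 32 = \left(-269\right) 72 + 32 = -19368 + 32 = -19336$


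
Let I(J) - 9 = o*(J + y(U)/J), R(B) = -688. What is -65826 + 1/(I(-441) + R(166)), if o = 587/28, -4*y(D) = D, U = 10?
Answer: -16133053639014/245086343 ≈ -65826.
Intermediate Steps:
y(D) = -D/4
o = 587/28 (o = 587*(1/28) = 587/28 ≈ 20.964)
I(J) = 9 - 2935/(56*J) + 587*J/28 (I(J) = 9 + 587*(J + (-¼*10)/J)/28 = 9 + 587*(J - 5/(2*J))/28 = 9 + (-2935/(56*J) + 587*J/28) = 9 - 2935/(56*J) + 587*J/28)
-65826 + 1/(I(-441) + R(166)) = -65826 + 1/((9 - 2935/56/(-441) + (587/28)*(-441)) - 688) = -65826 + 1/((9 - 2935/56*(-1/441) - 36981/4) - 688) = -65826 + 1/((9 + 2935/24696 - 36981/4) - 688) = -65826 + 1/(-228095495/24696 - 688) = -65826 + 1/(-245086343/24696) = -65826 - 24696/245086343 = -16133053639014/245086343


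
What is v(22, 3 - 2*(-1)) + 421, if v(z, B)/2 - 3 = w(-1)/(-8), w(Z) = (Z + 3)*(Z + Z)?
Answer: 428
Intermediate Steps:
w(Z) = 2*Z*(3 + Z) (w(Z) = (3 + Z)*(2*Z) = 2*Z*(3 + Z))
v(z, B) = 7 (v(z, B) = 6 + 2*((2*(-1)*(3 - 1))/(-8)) = 6 + 2*((2*(-1)*2)*(-⅛)) = 6 + 2*(-4*(-⅛)) = 6 + 2*(½) = 6 + 1 = 7)
v(22, 3 - 2*(-1)) + 421 = 7 + 421 = 428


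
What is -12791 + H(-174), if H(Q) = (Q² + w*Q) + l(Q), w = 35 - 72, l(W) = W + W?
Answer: 23575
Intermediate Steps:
l(W) = 2*W
w = -37
H(Q) = Q² - 35*Q (H(Q) = (Q² - 37*Q) + 2*Q = Q² - 35*Q)
-12791 + H(-174) = -12791 - 174*(-35 - 174) = -12791 - 174*(-209) = -12791 + 36366 = 23575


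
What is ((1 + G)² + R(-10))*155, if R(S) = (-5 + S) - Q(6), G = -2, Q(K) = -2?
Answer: -1860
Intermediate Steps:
R(S) = -3 + S (R(S) = (-5 + S) - 1*(-2) = (-5 + S) + 2 = -3 + S)
((1 + G)² + R(-10))*155 = ((1 - 2)² + (-3 - 10))*155 = ((-1)² - 13)*155 = (1 - 13)*155 = -12*155 = -1860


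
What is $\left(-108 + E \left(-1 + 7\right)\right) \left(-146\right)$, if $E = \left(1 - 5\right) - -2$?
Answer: $17520$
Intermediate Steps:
$E = -2$ ($E = -4 + 2 = -2$)
$\left(-108 + E \left(-1 + 7\right)\right) \left(-146\right) = \left(-108 - 2 \left(-1 + 7\right)\right) \left(-146\right) = \left(-108 - 12\right) \left(-146\right) = \left(-120\right) \left(-146\right) = 17520$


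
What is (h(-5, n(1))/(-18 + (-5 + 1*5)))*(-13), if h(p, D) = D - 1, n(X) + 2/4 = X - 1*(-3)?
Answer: 65/36 ≈ 1.8056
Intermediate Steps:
n(X) = 5/2 + X (n(X) = -1/2 + (X - 1*(-3)) = -1/2 + (X + 3) = -1/2 + (3 + X) = 5/2 + X)
h(p, D) = -1 + D
(h(-5, n(1))/(-18 + (-5 + 1*5)))*(-13) = ((-1 + (5/2 + 1))/(-18 + (-5 + 1*5)))*(-13) = ((-1 + 7/2)/(-18 + (-5 + 5)))*(-13) = ((5/2)/(-18 + 0))*(-13) = ((5/2)/(-18))*(-13) = -1/18*5/2*(-13) = -5/36*(-13) = 65/36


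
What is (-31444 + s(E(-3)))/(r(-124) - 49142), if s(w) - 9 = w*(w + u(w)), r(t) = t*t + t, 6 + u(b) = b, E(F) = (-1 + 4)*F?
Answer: 31219/33890 ≈ 0.92119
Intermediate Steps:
E(F) = 3*F
u(b) = -6 + b
r(t) = t + t**2 (r(t) = t**2 + t = t + t**2)
s(w) = 9 + w*(-6 + 2*w) (s(w) = 9 + w*(w + (-6 + w)) = 9 + w*(-6 + 2*w))
(-31444 + s(E(-3)))/(r(-124) - 49142) = (-31444 + (9 + (3*(-3))**2 + (3*(-3))*(-6 + 3*(-3))))/(-124*(1 - 124) - 49142) = (-31444 + (9 + (-9)**2 - 9*(-6 - 9)))/(-124*(-123) - 49142) = (-31444 + (9 + 81 - 9*(-15)))/(15252 - 49142) = (-31444 + (9 + 81 + 135))/(-33890) = (-31444 + 225)*(-1/33890) = -31219*(-1/33890) = 31219/33890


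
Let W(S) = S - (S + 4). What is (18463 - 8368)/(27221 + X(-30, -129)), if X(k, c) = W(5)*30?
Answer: 10095/27101 ≈ 0.37250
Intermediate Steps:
W(S) = -4 (W(S) = S - (4 + S) = S + (-4 - S) = -4)
X(k, c) = -120 (X(k, c) = -4*30 = -120)
(18463 - 8368)/(27221 + X(-30, -129)) = (18463 - 8368)/(27221 - 120) = 10095/27101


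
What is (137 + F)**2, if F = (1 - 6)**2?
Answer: 26244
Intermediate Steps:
F = 25 (F = (-5)**2 = 25)
(137 + F)**2 = (137 + 25)**2 = 162**2 = 26244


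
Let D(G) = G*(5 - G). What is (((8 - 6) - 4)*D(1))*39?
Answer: -312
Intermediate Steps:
(((8 - 6) - 4)*D(1))*39 = (((8 - 6) - 4)*(1*(5 - 1*1)))*39 = ((2 - 4)*(1*(5 - 1)))*39 = -2*4*39 = -8*39 = -312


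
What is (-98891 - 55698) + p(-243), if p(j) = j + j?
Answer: -155075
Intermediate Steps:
p(j) = 2*j
(-98891 - 55698) + p(-243) = (-98891 - 55698) + 2*(-243) = -154589 - 486 = -155075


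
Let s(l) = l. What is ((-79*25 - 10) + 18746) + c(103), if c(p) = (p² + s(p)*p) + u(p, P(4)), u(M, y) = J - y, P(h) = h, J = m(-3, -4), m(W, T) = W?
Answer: 37972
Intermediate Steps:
J = -3
u(M, y) = -3 - y
c(p) = -7 + 2*p² (c(p) = (p² + p*p) + (-3 - 1*4) = (p² + p²) + (-3 - 4) = 2*p² - 7 = -7 + 2*p²)
((-79*25 - 10) + 18746) + c(103) = ((-79*25 - 10) + 18746) + (-7 + 2*103²) = ((-1975 - 10) + 18746) + (-7 + 2*10609) = (-1985 + 18746) + (-7 + 21218) = 16761 + 21211 = 37972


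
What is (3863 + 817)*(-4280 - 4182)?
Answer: -39602160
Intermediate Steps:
(3863 + 817)*(-4280 - 4182) = 4680*(-8462) = -39602160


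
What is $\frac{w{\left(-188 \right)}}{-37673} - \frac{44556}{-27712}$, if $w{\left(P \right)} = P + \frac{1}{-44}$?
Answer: $\frac{4630363853}{2870983984} \approx 1.6128$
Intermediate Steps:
$w{\left(P \right)} = - \frac{1}{44} + P$ ($w{\left(P \right)} = P - \frac{1}{44} = - \frac{1}{44} + P$)
$\frac{w{\left(-188 \right)}}{-37673} - \frac{44556}{-27712} = \frac{- \frac{1}{44} - 188}{-37673} - \frac{44556}{-27712} = \left(- \frac{8273}{44}\right) \left(- \frac{1}{37673}\right) - - \frac{11139}{6928} = \frac{8273}{1657612} + \frac{11139}{6928} = \frac{4630363853}{2870983984}$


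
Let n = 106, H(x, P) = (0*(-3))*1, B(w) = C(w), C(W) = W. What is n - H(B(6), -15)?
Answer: 106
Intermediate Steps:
B(w) = w
H(x, P) = 0 (H(x, P) = 0*1 = 0)
n - H(B(6), -15) = 106 - 1*0 = 106 + 0 = 106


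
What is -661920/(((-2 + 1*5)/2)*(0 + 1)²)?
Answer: -441280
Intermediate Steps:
-661920/(((-2 + 1*5)/2)*(0 + 1)²) = -661920/(((-2 + 5)/2)*1²) = -661920/(((½)*3)*1) = -661920/((3/2)*1) = -661920/3/2 = -661920*2/3 = -10*44128 = -441280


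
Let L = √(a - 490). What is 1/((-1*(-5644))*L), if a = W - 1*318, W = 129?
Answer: -I*√679/3832276 ≈ -6.7995e-6*I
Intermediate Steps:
a = -189 (a = 129 - 1*318 = 129 - 318 = -189)
L = I*√679 (L = √(-189 - 490) = √(-679) = I*√679 ≈ 26.058*I)
1/((-1*(-5644))*L) = 1/((-1*(-5644))*(I*√679)) = 1/(5644*(I*√679)) = 1/(5644*I*√679) = -I*√679/3832276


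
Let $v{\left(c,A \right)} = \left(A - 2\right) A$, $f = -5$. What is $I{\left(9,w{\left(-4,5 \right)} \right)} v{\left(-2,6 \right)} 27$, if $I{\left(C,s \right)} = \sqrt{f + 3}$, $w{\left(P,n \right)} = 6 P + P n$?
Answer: $648 i \sqrt{2} \approx 916.41 i$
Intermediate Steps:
$I{\left(C,s \right)} = i \sqrt{2}$ ($I{\left(C,s \right)} = \sqrt{-5 + 3} = \sqrt{-2} = i \sqrt{2}$)
$v{\left(c,A \right)} = A \left(-2 + A\right)$ ($v{\left(c,A \right)} = \left(A - 2\right) A = \left(-2 + A\right) A = A \left(-2 + A\right)$)
$I{\left(9,w{\left(-4,5 \right)} \right)} v{\left(-2,6 \right)} 27 = i \sqrt{2} \cdot 6 \left(-2 + 6\right) 27 = i \sqrt{2} \cdot 6 \cdot 4 \cdot 27 = i \sqrt{2} \cdot 24 \cdot 27 = 24 i \sqrt{2} \cdot 27 = 648 i \sqrt{2}$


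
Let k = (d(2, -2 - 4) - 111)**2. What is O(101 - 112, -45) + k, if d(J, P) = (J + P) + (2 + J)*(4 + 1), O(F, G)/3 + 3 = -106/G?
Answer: 135346/15 ≈ 9023.1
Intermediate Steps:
O(F, G) = -9 - 318/G (O(F, G) = -9 + 3*(-106/G) = -9 - 318/G)
d(J, P) = 10 + P + 6*J (d(J, P) = (J + P) + (2 + J)*5 = (J + P) + (10 + 5*J) = 10 + P + 6*J)
k = 9025 (k = ((10 + (-2 - 4) + 6*2) - 111)**2 = ((10 - 6 + 12) - 111)**2 = (16 - 111)**2 = (-95)**2 = 9025)
O(101 - 112, -45) + k = (-9 - 318/(-45)) + 9025 = (-9 - 318*(-1/45)) + 9025 = (-9 + 106/15) + 9025 = -29/15 + 9025 = 135346/15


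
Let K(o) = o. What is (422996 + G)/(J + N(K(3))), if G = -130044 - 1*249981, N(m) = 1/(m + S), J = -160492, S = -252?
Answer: -10699779/39962509 ≈ -0.26775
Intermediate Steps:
N(m) = 1/(-252 + m) (N(m) = 1/(m - 252) = 1/(-252 + m))
G = -380025 (G = -130044 - 249981 = -380025)
(422996 + G)/(J + N(K(3))) = (422996 - 380025)/(-160492 + 1/(-252 + 3)) = 42971/(-160492 + 1/(-249)) = 42971/(-160492 - 1/249) = 42971/(-39962509/249) = 42971*(-249/39962509) = -10699779/39962509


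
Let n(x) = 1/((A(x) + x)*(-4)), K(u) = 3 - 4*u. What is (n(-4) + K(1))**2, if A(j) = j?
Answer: 961/1024 ≈ 0.93848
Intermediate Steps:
K(u) = 3 - 4*u
n(x) = -1/(8*x) (n(x) = 1/((x + x)*(-4)) = 1/((2*x)*(-4)) = 1/(-8*x) = -1/(8*x))
(n(-4) + K(1))**2 = (-1/8/(-4) + (3 - 4*1))**2 = (-1/8*(-1/4) + (3 - 4))**2 = (1/32 - 1)**2 = (-31/32)**2 = 961/1024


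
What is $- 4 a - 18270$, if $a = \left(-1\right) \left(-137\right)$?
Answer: $-18818$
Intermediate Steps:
$a = 137$
$- 4 a - 18270 = \left(-4\right) 137 - 18270 = -548 - 18270 = -18818$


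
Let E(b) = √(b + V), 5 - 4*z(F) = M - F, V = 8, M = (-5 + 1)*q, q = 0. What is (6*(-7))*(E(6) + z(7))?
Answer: -126 - 42*√14 ≈ -283.15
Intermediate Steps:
M = 0 (M = (-5 + 1)*0 = -4*0 = 0)
z(F) = 5/4 + F/4 (z(F) = 5/4 - (0 - F)/4 = 5/4 - (-1)*F/4 = 5/4 + F/4)
E(b) = √(8 + b) (E(b) = √(b + 8) = √(8 + b))
(6*(-7))*(E(6) + z(7)) = (6*(-7))*(√(8 + 6) + (5/4 + (¼)*7)) = -42*(√14 + (5/4 + 7/4)) = -42*(√14 + 3) = -42*(3 + √14) = -126 - 42*√14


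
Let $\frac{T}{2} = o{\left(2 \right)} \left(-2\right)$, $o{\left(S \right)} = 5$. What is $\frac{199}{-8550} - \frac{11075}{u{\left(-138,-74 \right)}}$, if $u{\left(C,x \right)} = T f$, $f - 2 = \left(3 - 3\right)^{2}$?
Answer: $\frac{9468329}{34200} \approx 276.85$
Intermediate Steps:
$f = 2$ ($f = 2 + \left(3 - 3\right)^{2} = 2 + 0^{2} = 2 + 0 = 2$)
$T = -20$ ($T = 2 \cdot 5 \left(-2\right) = 2 \left(-10\right) = -20$)
$u{\left(C,x \right)} = -40$ ($u{\left(C,x \right)} = \left(-20\right) 2 = -40$)
$\frac{199}{-8550} - \frac{11075}{u{\left(-138,-74 \right)}} = \frac{199}{-8550} - \frac{11075}{-40} = 199 \left(- \frac{1}{8550}\right) - - \frac{2215}{8} = - \frac{199}{8550} + \frac{2215}{8} = \frac{9468329}{34200}$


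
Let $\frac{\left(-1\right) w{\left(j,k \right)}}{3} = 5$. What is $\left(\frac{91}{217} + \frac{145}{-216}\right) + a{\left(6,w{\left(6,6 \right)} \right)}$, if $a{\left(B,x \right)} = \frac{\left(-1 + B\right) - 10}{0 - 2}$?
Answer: $\frac{15053}{6696} \approx 2.2481$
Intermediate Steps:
$w{\left(j,k \right)} = -15$ ($w{\left(j,k \right)} = \left(-3\right) 5 = -15$)
$a{\left(B,x \right)} = \frac{11}{2} - \frac{B}{2}$ ($a{\left(B,x \right)} = \frac{-11 + B}{-2} = \left(-11 + B\right) \left(- \frac{1}{2}\right) = \frac{11}{2} - \frac{B}{2}$)
$\left(\frac{91}{217} + \frac{145}{-216}\right) + a{\left(6,w{\left(6,6 \right)} \right)} = \left(\frac{91}{217} + \frac{145}{-216}\right) + \left(\frac{11}{2} - 3\right) = \left(91 \cdot \frac{1}{217} + 145 \left(- \frac{1}{216}\right)\right) + \left(\frac{11}{2} - 3\right) = \left(\frac{13}{31} - \frac{145}{216}\right) + \frac{5}{2} = - \frac{1687}{6696} + \frac{5}{2} = \frac{15053}{6696}$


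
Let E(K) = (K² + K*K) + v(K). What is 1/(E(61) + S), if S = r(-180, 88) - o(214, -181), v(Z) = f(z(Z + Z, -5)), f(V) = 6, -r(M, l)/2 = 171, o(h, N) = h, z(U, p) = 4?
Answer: 1/6892 ≈ 0.00014510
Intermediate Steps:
r(M, l) = -342 (r(M, l) = -2*171 = -342)
v(Z) = 6
S = -556 (S = -342 - 1*214 = -342 - 214 = -556)
E(K) = 6 + 2*K² (E(K) = (K² + K*K) + 6 = (K² + K²) + 6 = 2*K² + 6 = 6 + 2*K²)
1/(E(61) + S) = 1/((6 + 2*61²) - 556) = 1/((6 + 2*3721) - 556) = 1/((6 + 7442) - 556) = 1/(7448 - 556) = 1/6892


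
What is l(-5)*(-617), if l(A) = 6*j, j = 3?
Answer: -11106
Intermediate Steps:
l(A) = 18 (l(A) = 6*3 = 18)
l(-5)*(-617) = 18*(-617) = -11106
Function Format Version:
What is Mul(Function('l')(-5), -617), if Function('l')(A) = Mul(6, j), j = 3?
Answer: -11106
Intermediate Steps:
Function('l')(A) = 18 (Function('l')(A) = Mul(6, 3) = 18)
Mul(Function('l')(-5), -617) = Mul(18, -617) = -11106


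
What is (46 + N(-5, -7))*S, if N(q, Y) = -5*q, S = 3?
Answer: 213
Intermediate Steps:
(46 + N(-5, -7))*S = (46 - 5*(-5))*3 = (46 + 25)*3 = 71*3 = 213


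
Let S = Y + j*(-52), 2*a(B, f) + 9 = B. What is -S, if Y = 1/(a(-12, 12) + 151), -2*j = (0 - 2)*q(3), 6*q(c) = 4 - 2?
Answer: 14606/843 ≈ 17.326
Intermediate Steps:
a(B, f) = -9/2 + B/2
q(c) = ⅓ (q(c) = (4 - 2)/6 = (⅙)*2 = ⅓)
j = ⅓ (j = -(0 - 2)/(2*3) = -(-1)/3 = -½*(-⅔) = ⅓ ≈ 0.33333)
Y = 2/281 (Y = 1/((-9/2 + (½)*(-12)) + 151) = 1/((-9/2 - 6) + 151) = 1/(-21/2 + 151) = 1/(281/2) = 2/281 ≈ 0.0071174)
S = -14606/843 (S = 2/281 + (⅓)*(-52) = 2/281 - 52/3 = -14606/843 ≈ -17.326)
-S = -1*(-14606/843) = 14606/843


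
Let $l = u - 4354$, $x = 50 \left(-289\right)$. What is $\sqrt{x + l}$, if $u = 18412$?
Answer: $14 i \sqrt{2} \approx 19.799 i$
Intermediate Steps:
$x = -14450$
$l = 14058$ ($l = 18412 - 4354 = 14058$)
$\sqrt{x + l} = \sqrt{-14450 + 14058} = \sqrt{-392} = 14 i \sqrt{2}$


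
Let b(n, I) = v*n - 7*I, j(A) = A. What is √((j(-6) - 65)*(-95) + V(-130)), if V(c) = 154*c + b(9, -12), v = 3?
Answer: 2*I*√3291 ≈ 114.73*I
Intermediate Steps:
b(n, I) = -7*I + 3*n (b(n, I) = 3*n - 7*I = -7*I + 3*n)
V(c) = 111 + 154*c (V(c) = 154*c + (-7*(-12) + 3*9) = 154*c + (84 + 27) = 154*c + 111 = 111 + 154*c)
√((j(-6) - 65)*(-95) + V(-130)) = √((-6 - 65)*(-95) + (111 + 154*(-130))) = √(-71*(-95) + (111 - 20020)) = √(6745 - 19909) = √(-13164) = 2*I*√3291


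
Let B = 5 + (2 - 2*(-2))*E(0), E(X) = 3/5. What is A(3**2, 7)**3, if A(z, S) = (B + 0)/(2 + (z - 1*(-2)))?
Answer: 79507/274625 ≈ 0.28951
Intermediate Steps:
E(X) = 3/5 (E(X) = 3*(1/5) = 3/5)
B = 43/5 (B = 5 + (2 - 2*(-2))*(3/5) = 5 + (2 + 4)*(3/5) = 5 + 6*(3/5) = 5 + 18/5 = 43/5 ≈ 8.6000)
A(z, S) = 43/(5*(4 + z)) (A(z, S) = (43/5 + 0)/(2 + (z - 1*(-2))) = 43/(5*(2 + (z + 2))) = 43/(5*(2 + (2 + z))) = 43/(5*(4 + z)))
A(3**2, 7)**3 = (43/(5*(4 + 3**2)))**3 = (43/(5*(4 + 9)))**3 = ((43/5)/13)**3 = ((43/5)*(1/13))**3 = (43/65)**3 = 79507/274625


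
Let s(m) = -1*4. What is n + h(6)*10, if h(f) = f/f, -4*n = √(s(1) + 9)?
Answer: 10 - √5/4 ≈ 9.4410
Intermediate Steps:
s(m) = -4
n = -√5/4 (n = -√(-4 + 9)/4 = -√5/4 ≈ -0.55902)
h(f) = 1
n + h(6)*10 = -√5/4 + 1*10 = -√5/4 + 10 = 10 - √5/4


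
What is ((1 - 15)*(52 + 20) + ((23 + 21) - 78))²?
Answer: 1085764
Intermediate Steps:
((1 - 15)*(52 + 20) + ((23 + 21) - 78))² = (-14*72 + (44 - 78))² = (-1008 - 34)² = (-1042)² = 1085764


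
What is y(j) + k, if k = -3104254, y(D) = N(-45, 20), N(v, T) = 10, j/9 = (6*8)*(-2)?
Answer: -3104244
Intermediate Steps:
j = -864 (j = 9*((6*8)*(-2)) = 9*(48*(-2)) = 9*(-96) = -864)
y(D) = 10
y(j) + k = 10 - 3104254 = -3104244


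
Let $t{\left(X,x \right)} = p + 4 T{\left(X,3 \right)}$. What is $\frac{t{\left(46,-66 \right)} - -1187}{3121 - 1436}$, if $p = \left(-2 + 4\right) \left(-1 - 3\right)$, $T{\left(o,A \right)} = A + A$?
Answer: $\frac{1203}{1685} \approx 0.71395$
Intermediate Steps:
$T{\left(o,A \right)} = 2 A$
$p = -8$ ($p = 2 \left(-4\right) = -8$)
$t{\left(X,x \right)} = 16$ ($t{\left(X,x \right)} = -8 + 4 \cdot 2 \cdot 3 = -8 + 4 \cdot 6 = -8 + 24 = 16$)
$\frac{t{\left(46,-66 \right)} - -1187}{3121 - 1436} = \frac{16 - -1187}{3121 - 1436} = \frac{16 + 1187}{1685} = 1203 \cdot \frac{1}{1685} = \frac{1203}{1685}$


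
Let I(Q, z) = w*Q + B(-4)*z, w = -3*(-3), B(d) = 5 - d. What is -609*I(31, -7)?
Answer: -131544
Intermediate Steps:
w = 9
I(Q, z) = 9*Q + 9*z (I(Q, z) = 9*Q + (5 - 1*(-4))*z = 9*Q + (5 + 4)*z = 9*Q + 9*z)
-609*I(31, -7) = -609*(9*31 + 9*(-7)) = -609*(279 - 63) = -609*216 = -131544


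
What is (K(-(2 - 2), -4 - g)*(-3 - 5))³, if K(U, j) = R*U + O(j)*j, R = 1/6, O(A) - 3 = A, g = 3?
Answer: -11239424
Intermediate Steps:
O(A) = 3 + A
R = ⅙ ≈ 0.16667
K(U, j) = U/6 + j*(3 + j) (K(U, j) = U/6 + (3 + j)*j = U/6 + j*(3 + j))
(K(-(2 - 2), -4 - g)*(-3 - 5))³ = (((-(2 - 2))/6 + (-4 - 1*3)*(3 + (-4 - 1*3)))*(-3 - 5))³ = (((-1*0)/6 + (-4 - 3)*(3 + (-4 - 3)))*(-8))³ = (((⅙)*0 - 7*(3 - 7))*(-8))³ = ((0 - 7*(-4))*(-8))³ = ((0 + 28)*(-8))³ = (28*(-8))³ = (-224)³ = -11239424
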